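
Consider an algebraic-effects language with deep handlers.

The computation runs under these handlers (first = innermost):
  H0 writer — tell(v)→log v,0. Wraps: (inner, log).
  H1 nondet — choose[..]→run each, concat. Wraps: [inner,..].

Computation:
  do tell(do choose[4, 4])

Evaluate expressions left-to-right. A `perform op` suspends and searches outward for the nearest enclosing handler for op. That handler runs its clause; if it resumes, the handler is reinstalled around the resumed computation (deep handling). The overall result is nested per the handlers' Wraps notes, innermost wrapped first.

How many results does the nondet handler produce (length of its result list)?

Answer: 2

Evaluation trace:
choose[4, 4] @ H1
  branch[0] choose=4:
    tell(4) @ H0 ⇒ log+=4
    H0 returns (0, (4))
    H1 returns [(0, (4))]
  branch[1] choose=4:
    tell(4) @ H0 ⇒ log+=4
    H0 returns (0, (4))
    H1 returns [(0, (4))]
= [(0, (4)), (0, (4))]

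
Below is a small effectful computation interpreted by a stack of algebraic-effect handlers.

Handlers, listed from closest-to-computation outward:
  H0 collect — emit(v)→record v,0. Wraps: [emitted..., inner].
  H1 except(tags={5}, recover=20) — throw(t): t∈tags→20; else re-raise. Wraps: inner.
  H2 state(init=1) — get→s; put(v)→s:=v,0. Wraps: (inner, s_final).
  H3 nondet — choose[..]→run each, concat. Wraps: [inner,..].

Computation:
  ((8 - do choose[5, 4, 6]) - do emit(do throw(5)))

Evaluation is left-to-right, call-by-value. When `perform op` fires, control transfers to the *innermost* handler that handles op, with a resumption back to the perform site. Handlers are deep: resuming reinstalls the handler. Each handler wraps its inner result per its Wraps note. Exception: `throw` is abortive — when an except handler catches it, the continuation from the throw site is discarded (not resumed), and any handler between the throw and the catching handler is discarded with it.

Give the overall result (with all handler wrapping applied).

Step-by-step:
choose[5, 4, 6] @ H3
  branch[0] choose=5:
    throw(5) @ H1 caught ⇒ 20
    H2 returns (20, 1)
    H3 returns [(20, 1)]
  branch[1] choose=4:
    throw(5) @ H1 caught ⇒ 20
    H2 returns (20, 1)
    H3 returns [(20, 1)]
  branch[2] choose=6:
    throw(5) @ H1 caught ⇒ 20
    H2 returns (20, 1)
    H3 returns [(20, 1)]
= [(20, 1), (20, 1), (20, 1)]

Answer: [(20, 1), (20, 1), (20, 1)]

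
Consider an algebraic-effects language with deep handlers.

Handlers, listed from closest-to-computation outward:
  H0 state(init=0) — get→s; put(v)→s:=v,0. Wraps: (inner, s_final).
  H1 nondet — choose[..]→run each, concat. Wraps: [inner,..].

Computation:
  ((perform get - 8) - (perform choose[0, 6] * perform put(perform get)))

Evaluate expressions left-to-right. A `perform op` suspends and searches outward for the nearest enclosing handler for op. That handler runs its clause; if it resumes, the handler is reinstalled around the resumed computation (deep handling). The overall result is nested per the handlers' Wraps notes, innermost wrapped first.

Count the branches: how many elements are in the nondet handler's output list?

Answer: 2

Working:
get @ H0 ⇒ 0
choose[0, 6] @ H1
  branch[0] choose=0:
    get @ H0 ⇒ 0
    put(0) @ H0 ⇒ s:=0
    H0 returns (-8, 0)
    H1 returns [(-8, 0)]
  branch[1] choose=6:
    get @ H0 ⇒ 0
    put(0) @ H0 ⇒ s:=0
    H0 returns (-8, 0)
    H1 returns [(-8, 0)]
= [(-8, 0), (-8, 0)]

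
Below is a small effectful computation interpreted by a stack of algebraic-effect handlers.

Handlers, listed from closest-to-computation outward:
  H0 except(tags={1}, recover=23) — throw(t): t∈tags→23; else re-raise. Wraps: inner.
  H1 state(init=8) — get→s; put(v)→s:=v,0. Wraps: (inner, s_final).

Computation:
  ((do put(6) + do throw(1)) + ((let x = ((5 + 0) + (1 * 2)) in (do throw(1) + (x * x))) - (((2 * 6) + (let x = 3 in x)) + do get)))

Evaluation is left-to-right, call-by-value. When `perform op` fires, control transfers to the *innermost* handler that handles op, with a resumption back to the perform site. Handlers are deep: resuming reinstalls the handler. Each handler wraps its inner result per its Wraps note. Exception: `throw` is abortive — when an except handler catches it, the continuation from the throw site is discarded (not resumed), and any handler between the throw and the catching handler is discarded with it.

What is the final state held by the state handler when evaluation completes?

Evaluation trace:
put(6) @ H1 ⇒ s:=6
throw(1) @ H0 caught ⇒ 23
H1 returns (23, 6)
= (23, 6)

Answer: 6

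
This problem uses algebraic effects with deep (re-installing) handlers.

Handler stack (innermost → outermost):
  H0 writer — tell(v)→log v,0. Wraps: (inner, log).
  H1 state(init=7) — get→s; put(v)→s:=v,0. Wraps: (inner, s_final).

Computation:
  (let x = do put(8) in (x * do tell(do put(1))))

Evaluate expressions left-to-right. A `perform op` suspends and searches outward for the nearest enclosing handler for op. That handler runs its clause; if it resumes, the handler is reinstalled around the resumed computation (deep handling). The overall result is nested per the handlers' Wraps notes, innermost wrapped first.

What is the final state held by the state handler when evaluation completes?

Answer: 1

Evaluation trace:
put(8) @ H1 ⇒ s:=8
put(1) @ H1 ⇒ s:=1
tell(0) @ H0 ⇒ log+=0
H0 returns (0, (0))
H1 returns ((0, (0)), 1)
= ((0, (0)), 1)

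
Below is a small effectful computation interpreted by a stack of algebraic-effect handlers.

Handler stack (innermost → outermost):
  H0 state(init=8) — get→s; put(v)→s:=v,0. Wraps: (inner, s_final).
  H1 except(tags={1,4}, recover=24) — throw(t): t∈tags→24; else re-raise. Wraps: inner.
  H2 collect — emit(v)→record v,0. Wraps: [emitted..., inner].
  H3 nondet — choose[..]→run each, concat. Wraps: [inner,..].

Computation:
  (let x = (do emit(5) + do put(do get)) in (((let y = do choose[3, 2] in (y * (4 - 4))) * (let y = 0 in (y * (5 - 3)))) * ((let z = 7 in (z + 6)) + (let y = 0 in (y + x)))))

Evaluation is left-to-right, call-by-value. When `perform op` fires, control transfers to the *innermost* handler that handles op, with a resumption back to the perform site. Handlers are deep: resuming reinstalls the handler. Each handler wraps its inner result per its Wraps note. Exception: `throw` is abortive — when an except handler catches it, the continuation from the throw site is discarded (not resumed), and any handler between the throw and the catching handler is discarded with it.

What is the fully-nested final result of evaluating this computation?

Answer: [[5, (0, 8)], [5, (0, 8)]]

Step-by-step:
emit(5) @ H2 ⇒ out+=5
get @ H0 ⇒ 8
put(8) @ H0 ⇒ s:=8
choose[3, 2] @ H3
  branch[0] choose=3:
    H0 returns (0, 8)
    H1 returns (0, 8)
    H2 returns [5, (0, 8)]
    H3 returns [[5, (0, 8)]]
  branch[1] choose=2:
    H0 returns (0, 8)
    H1 returns (0, 8)
    H2 returns [5, (0, 8)]
    H3 returns [[5, (0, 8)]]
= [[5, (0, 8)], [5, (0, 8)]]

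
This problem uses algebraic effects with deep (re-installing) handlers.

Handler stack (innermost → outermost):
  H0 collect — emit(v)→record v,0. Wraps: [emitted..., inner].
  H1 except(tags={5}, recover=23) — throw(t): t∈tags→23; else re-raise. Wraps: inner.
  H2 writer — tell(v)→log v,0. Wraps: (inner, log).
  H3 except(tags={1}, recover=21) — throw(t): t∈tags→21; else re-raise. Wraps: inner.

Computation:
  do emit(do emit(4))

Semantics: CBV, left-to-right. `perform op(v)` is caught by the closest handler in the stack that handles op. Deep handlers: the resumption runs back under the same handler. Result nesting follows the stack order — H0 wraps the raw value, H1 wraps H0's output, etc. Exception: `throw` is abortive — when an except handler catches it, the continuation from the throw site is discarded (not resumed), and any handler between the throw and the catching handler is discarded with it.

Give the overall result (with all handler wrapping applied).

Step-by-step:
emit(4) @ H0 ⇒ out+=4
emit(0) @ H0 ⇒ out+=0
H0 returns [4, 0, 0]
H1 returns [4, 0, 0]
H2 returns ([4, 0, 0], ())
H3 returns ([4, 0, 0], ())
= ([4, 0, 0], ())

Answer: ([4, 0, 0], ())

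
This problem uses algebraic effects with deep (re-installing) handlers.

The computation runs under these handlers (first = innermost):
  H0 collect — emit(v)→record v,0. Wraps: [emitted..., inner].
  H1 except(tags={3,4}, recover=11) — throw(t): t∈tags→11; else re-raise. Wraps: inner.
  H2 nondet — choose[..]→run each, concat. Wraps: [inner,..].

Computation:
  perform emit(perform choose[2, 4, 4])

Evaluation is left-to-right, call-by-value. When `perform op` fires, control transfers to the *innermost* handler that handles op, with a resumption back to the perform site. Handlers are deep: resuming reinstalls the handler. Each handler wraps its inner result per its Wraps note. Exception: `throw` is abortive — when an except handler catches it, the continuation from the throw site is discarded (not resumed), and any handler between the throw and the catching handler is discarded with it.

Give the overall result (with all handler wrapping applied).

Answer: [[2, 0], [4, 0], [4, 0]]

Evaluation trace:
choose[2, 4, 4] @ H2
  branch[0] choose=2:
    emit(2) @ H0 ⇒ out+=2
    H0 returns [2, 0]
    H1 returns [2, 0]
    H2 returns [[2, 0]]
  branch[1] choose=4:
    emit(4) @ H0 ⇒ out+=4
    H0 returns [4, 0]
    H1 returns [4, 0]
    H2 returns [[4, 0]]
  branch[2] choose=4:
    emit(4) @ H0 ⇒ out+=4
    H0 returns [4, 0]
    H1 returns [4, 0]
    H2 returns [[4, 0]]
= [[2, 0], [4, 0], [4, 0]]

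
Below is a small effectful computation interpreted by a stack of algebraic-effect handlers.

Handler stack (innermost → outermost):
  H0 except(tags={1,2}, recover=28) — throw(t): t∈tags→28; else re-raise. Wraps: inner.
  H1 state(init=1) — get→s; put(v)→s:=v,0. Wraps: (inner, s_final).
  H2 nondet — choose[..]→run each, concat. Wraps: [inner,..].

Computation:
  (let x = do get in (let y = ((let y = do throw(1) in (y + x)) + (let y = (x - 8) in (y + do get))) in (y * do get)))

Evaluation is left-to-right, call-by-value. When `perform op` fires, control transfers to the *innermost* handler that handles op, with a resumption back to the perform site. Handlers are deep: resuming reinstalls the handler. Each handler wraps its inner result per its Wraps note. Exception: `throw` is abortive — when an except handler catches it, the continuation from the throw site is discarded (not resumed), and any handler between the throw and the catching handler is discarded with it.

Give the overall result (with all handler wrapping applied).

Answer: [(28, 1)]

Evaluation trace:
get @ H1 ⇒ 1
throw(1) @ H0 caught ⇒ 28
H1 returns (28, 1)
H2 returns [(28, 1)]
= [(28, 1)]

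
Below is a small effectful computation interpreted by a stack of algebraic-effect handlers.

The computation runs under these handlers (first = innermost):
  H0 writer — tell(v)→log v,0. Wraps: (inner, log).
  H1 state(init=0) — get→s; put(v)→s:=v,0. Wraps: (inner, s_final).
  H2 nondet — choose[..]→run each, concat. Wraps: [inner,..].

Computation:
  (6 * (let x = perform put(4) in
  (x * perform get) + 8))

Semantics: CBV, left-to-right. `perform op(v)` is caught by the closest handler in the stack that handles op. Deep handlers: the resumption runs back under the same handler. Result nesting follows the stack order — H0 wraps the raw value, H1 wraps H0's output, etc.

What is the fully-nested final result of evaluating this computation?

Answer: [((48, ()), 4)]

Evaluation trace:
put(4) @ H1 ⇒ s:=4
get @ H1 ⇒ 4
H0 returns (48, ())
H1 returns ((48, ()), 4)
H2 returns [((48, ()), 4)]
= [((48, ()), 4)]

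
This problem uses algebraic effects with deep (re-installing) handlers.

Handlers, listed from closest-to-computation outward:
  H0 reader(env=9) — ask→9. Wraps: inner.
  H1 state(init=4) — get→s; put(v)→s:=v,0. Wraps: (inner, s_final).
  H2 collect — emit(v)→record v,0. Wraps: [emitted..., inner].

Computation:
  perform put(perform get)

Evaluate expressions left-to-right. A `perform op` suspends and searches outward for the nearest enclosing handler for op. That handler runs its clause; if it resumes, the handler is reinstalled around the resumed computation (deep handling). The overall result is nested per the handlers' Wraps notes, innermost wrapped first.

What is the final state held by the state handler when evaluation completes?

Working:
get @ H1 ⇒ 4
put(4) @ H1 ⇒ s:=4
H0 returns 0
H1 returns (0, 4)
H2 returns [(0, 4)]
= [(0, 4)]

Answer: 4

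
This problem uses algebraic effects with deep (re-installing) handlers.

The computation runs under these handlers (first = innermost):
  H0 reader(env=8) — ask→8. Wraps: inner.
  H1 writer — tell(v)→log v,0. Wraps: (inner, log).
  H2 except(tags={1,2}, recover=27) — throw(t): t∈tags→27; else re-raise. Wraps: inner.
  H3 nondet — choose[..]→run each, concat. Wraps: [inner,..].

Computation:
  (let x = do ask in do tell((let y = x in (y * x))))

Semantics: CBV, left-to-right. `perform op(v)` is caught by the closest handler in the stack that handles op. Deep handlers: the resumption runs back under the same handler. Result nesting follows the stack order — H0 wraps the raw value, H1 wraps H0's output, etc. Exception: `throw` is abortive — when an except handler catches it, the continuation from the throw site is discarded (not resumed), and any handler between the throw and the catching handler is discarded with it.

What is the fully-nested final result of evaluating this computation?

Step-by-step:
ask @ H0 ⇒ 8
tell(64) @ H1 ⇒ log+=64
H0 returns 0
H1 returns (0, (64))
H2 returns (0, (64))
H3 returns [(0, (64))]
= [(0, (64))]

Answer: [(0, (64))]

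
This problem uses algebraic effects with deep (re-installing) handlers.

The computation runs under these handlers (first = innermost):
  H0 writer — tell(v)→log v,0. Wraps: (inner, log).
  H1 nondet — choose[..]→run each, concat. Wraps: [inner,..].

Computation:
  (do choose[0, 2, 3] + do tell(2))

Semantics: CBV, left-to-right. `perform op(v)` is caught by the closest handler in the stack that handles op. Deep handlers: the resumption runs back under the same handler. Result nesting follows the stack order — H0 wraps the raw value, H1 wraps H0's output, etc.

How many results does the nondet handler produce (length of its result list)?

Working:
choose[0, 2, 3] @ H1
  branch[0] choose=0:
    tell(2) @ H0 ⇒ log+=2
    H0 returns (0, (2))
    H1 returns [(0, (2))]
  branch[1] choose=2:
    tell(2) @ H0 ⇒ log+=2
    H0 returns (2, (2))
    H1 returns [(2, (2))]
  branch[2] choose=3:
    tell(2) @ H0 ⇒ log+=2
    H0 returns (3, (2))
    H1 returns [(3, (2))]
= [(0, (2)), (2, (2)), (3, (2))]

Answer: 3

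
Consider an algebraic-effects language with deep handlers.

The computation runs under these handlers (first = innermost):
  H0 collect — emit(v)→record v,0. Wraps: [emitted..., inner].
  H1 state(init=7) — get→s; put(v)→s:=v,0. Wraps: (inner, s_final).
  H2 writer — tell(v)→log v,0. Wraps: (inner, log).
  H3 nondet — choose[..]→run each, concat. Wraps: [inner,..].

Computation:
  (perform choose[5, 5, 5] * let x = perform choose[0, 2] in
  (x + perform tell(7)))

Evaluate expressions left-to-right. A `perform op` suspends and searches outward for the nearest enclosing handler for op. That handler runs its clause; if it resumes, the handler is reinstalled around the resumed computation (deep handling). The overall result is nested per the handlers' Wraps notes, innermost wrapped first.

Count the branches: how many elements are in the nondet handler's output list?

Answer: 6

Working:
choose[5, 5, 5] @ H3
  branch[0] choose=5:
    choose[0, 2] @ H3
      branch[0] choose=0:
        tell(7) @ H2 ⇒ log+=7
        H0 returns [0]
        H1 returns ([0], 7)
        H2 returns (([0], 7), (7))
        H3 returns [(([0], 7), (7))]
      branch[1] choose=2:
        tell(7) @ H2 ⇒ log+=7
        H0 returns [10]
        H1 returns ([10], 7)
        H2 returns (([10], 7), (7))
        H3 returns [(([10], 7), (7))]
  branch[1] choose=5:
    choose[0, 2] @ H3
      branch[0] choose=0:
        tell(7) @ H2 ⇒ log+=7
        H0 returns [0]
        H1 returns ([0], 7)
        H2 returns (([0], 7), (7))
        H3 returns [(([0], 7), (7))]
      branch[1] choose=2:
        tell(7) @ H2 ⇒ log+=7
        H0 returns [10]
        H1 returns ([10], 7)
        H2 returns (([10], 7), (7))
        H3 returns [(([10], 7), (7))]
  branch[2] choose=5:
    choose[0, 2] @ H3
      branch[0] choose=0:
        tell(7) @ H2 ⇒ log+=7
        H0 returns [0]
        H1 returns ([0], 7)
        H2 returns (([0], 7), (7))
        H3 returns [(([0], 7), (7))]
      branch[1] choose=2:
        tell(7) @ H2 ⇒ log+=7
        H0 returns [10]
        H1 returns ([10], 7)
        H2 returns (([10], 7), (7))
        H3 returns [(([10], 7), (7))]
= [(([0], 7), (7)), (([10], 7), (7)), (([0], 7), (7)), (([10], 7), (7)), (([0], 7), (7)), (([10], 7), (7))]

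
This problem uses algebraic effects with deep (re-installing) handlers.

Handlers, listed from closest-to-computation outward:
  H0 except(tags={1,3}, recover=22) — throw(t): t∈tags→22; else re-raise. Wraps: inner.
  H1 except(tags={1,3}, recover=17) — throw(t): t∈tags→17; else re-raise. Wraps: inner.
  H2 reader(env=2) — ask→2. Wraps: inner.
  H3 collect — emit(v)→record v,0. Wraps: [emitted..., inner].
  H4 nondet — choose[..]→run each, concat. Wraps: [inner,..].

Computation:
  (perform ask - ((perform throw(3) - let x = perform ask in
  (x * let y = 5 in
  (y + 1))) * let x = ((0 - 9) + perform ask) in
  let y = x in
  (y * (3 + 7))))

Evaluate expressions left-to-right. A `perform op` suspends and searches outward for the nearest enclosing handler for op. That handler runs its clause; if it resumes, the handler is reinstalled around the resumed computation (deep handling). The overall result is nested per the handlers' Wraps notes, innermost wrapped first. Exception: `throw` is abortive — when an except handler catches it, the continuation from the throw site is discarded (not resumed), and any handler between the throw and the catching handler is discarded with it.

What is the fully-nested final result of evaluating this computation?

Answer: [[22]]

Step-by-step:
ask @ H2 ⇒ 2
throw(3) @ H0 caught ⇒ 22
H1 returns 22
H2 returns 22
H3 returns [22]
H4 returns [[22]]
= [[22]]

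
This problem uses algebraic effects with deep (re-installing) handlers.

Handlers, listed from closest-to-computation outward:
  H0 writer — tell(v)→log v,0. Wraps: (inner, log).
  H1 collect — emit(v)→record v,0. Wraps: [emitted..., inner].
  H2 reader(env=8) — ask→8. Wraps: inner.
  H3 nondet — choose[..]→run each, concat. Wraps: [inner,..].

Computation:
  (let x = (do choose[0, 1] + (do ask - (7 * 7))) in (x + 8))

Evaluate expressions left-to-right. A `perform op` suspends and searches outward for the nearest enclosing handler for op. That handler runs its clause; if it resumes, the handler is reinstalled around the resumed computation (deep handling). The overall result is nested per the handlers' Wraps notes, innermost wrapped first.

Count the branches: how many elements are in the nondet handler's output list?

Evaluation trace:
choose[0, 1] @ H3
  branch[0] choose=0:
    ask @ H2 ⇒ 8
    H0 returns (-33, ())
    H1 returns [(-33, ())]
    H2 returns [(-33, ())]
    H3 returns [[(-33, ())]]
  branch[1] choose=1:
    ask @ H2 ⇒ 8
    H0 returns (-32, ())
    H1 returns [(-32, ())]
    H2 returns [(-32, ())]
    H3 returns [[(-32, ())]]
= [[(-33, ())], [(-32, ())]]

Answer: 2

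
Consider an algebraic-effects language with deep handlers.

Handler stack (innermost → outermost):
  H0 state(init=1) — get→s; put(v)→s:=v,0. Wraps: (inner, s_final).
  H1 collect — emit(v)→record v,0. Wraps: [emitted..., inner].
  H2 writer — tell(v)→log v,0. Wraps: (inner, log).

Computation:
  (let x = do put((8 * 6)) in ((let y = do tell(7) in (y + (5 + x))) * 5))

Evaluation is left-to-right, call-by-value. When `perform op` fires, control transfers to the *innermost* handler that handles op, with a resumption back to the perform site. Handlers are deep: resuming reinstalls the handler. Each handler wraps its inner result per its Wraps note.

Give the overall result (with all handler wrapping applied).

Answer: ([(25, 48)], (7))

Working:
put(48) @ H0 ⇒ s:=48
tell(7) @ H2 ⇒ log+=7
H0 returns (25, 48)
H1 returns [(25, 48)]
H2 returns ([(25, 48)], (7))
= ([(25, 48)], (7))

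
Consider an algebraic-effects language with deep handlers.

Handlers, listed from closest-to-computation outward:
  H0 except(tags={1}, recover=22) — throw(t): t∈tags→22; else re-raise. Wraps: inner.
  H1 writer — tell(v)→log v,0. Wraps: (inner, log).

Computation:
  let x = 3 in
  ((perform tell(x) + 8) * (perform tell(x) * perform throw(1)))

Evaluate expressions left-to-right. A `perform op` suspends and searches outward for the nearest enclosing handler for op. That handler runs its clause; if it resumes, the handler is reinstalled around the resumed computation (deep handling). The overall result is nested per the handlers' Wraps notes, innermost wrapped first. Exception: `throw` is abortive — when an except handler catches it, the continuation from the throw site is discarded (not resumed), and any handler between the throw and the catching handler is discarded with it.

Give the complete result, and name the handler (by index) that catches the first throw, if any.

Evaluation trace:
tell(3) @ H1 ⇒ log+=3
tell(3) @ H1 ⇒ log+=3
throw(1) @ H0 caught ⇒ 22
H1 returns (22, (3, 3))
= (22, (3, 3))

Answer: (22, (3, 3)) ; first throw caught by: H0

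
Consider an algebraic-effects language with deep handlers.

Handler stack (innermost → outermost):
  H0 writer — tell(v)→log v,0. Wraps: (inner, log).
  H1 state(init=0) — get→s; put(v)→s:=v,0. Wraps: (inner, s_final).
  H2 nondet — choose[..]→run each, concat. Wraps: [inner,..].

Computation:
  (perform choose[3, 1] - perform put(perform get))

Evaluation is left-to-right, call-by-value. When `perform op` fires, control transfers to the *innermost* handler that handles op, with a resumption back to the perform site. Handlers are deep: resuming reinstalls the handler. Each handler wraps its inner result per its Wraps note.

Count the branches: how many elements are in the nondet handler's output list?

Answer: 2

Step-by-step:
choose[3, 1] @ H2
  branch[0] choose=3:
    get @ H1 ⇒ 0
    put(0) @ H1 ⇒ s:=0
    H0 returns (3, ())
    H1 returns ((3, ()), 0)
    H2 returns [((3, ()), 0)]
  branch[1] choose=1:
    get @ H1 ⇒ 0
    put(0) @ H1 ⇒ s:=0
    H0 returns (1, ())
    H1 returns ((1, ()), 0)
    H2 returns [((1, ()), 0)]
= [((3, ()), 0), ((1, ()), 0)]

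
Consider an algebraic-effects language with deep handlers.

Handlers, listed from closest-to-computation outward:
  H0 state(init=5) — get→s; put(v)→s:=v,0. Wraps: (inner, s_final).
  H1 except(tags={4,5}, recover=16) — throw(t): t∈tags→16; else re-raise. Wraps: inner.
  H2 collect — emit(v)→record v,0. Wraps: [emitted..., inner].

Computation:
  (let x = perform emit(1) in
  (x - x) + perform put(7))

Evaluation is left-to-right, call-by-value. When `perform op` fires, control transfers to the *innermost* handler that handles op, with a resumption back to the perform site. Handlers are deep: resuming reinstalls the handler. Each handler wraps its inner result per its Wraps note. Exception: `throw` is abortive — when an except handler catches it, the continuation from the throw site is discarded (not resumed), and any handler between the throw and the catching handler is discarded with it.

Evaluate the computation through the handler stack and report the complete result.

Answer: [1, (0, 7)]

Working:
emit(1) @ H2 ⇒ out+=1
put(7) @ H0 ⇒ s:=7
H0 returns (0, 7)
H1 returns (0, 7)
H2 returns [1, (0, 7)]
= [1, (0, 7)]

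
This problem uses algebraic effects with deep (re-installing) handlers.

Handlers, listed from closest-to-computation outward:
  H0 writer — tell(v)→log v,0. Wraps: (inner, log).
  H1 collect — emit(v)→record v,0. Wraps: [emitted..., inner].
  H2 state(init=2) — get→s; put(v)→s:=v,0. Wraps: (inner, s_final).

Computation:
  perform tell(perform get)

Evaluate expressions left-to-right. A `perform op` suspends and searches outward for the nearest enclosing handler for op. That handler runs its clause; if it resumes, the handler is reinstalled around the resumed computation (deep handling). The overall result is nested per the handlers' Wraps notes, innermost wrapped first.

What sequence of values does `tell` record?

Answer: (2)

Step-by-step:
get @ H2 ⇒ 2
tell(2) @ H0 ⇒ log+=2
H0 returns (0, (2))
H1 returns [(0, (2))]
H2 returns ([(0, (2))], 2)
= ([(0, (2))], 2)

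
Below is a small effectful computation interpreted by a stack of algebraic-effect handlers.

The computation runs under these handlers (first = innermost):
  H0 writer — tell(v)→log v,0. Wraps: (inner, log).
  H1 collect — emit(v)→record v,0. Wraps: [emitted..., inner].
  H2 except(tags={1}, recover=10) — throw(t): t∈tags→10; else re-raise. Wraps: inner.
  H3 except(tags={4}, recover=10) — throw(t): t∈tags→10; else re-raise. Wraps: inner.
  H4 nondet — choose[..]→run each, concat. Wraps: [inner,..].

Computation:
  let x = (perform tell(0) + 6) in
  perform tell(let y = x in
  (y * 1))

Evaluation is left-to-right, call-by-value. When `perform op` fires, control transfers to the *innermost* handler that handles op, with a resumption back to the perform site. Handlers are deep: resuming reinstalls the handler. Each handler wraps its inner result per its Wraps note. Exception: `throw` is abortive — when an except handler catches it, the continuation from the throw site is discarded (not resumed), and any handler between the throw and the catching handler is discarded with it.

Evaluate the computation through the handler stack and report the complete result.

Working:
tell(0) @ H0 ⇒ log+=0
tell(6) @ H0 ⇒ log+=6
H0 returns (0, (0, 6))
H1 returns [(0, (0, 6))]
H2 returns [(0, (0, 6))]
H3 returns [(0, (0, 6))]
H4 returns [[(0, (0, 6))]]
= [[(0, (0, 6))]]

Answer: [[(0, (0, 6))]]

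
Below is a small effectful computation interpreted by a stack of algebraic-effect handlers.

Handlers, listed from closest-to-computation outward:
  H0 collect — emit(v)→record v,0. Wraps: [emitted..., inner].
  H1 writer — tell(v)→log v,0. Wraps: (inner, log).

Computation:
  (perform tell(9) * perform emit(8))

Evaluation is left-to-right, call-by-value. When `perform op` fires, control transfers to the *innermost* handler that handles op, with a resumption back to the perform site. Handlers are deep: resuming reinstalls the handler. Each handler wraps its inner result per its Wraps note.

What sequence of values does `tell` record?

Evaluation trace:
tell(9) @ H1 ⇒ log+=9
emit(8) @ H0 ⇒ out+=8
H0 returns [8, 0]
H1 returns ([8, 0], (9))
= ([8, 0], (9))

Answer: (9)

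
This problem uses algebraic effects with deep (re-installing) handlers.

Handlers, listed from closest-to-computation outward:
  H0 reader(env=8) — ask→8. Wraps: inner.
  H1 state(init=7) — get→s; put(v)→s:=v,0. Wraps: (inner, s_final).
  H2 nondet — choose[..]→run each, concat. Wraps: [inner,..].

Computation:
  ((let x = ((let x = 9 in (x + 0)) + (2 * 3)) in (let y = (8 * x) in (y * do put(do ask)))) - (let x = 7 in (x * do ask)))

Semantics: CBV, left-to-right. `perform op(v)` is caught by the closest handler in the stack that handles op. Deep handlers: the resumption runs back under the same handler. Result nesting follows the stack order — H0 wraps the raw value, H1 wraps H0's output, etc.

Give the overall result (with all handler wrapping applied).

Answer: [(-56, 8)]

Working:
ask @ H0 ⇒ 8
put(8) @ H1 ⇒ s:=8
ask @ H0 ⇒ 8
H0 returns -56
H1 returns (-56, 8)
H2 returns [(-56, 8)]
= [(-56, 8)]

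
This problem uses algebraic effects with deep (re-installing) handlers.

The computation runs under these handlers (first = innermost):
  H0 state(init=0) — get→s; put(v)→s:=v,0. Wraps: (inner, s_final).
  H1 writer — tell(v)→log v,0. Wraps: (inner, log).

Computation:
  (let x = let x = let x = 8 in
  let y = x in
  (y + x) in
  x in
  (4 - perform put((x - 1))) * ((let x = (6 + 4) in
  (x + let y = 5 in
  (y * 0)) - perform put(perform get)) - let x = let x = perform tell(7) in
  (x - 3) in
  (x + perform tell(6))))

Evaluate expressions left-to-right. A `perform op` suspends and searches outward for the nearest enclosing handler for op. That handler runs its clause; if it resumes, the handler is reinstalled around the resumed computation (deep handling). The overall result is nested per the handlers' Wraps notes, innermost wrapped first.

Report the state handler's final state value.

Working:
put(15) @ H0 ⇒ s:=15
get @ H0 ⇒ 15
put(15) @ H0 ⇒ s:=15
tell(7) @ H1 ⇒ log+=7
tell(6) @ H1 ⇒ log+=6
H0 returns (52, 15)
H1 returns ((52, 15), (7, 6))
= ((52, 15), (7, 6))

Answer: 15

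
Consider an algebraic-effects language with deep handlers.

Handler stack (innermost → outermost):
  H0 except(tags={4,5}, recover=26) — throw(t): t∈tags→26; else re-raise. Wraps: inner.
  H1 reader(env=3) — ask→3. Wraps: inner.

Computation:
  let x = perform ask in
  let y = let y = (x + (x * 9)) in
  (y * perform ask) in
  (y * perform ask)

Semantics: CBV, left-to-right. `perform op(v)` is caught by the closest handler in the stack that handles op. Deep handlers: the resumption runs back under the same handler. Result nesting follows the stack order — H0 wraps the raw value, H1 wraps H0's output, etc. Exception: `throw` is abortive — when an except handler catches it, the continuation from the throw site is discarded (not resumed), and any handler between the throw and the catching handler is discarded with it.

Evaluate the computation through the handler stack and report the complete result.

Answer: 270

Evaluation trace:
ask @ H1 ⇒ 3
ask @ H1 ⇒ 3
ask @ H1 ⇒ 3
H0 returns 270
H1 returns 270
= 270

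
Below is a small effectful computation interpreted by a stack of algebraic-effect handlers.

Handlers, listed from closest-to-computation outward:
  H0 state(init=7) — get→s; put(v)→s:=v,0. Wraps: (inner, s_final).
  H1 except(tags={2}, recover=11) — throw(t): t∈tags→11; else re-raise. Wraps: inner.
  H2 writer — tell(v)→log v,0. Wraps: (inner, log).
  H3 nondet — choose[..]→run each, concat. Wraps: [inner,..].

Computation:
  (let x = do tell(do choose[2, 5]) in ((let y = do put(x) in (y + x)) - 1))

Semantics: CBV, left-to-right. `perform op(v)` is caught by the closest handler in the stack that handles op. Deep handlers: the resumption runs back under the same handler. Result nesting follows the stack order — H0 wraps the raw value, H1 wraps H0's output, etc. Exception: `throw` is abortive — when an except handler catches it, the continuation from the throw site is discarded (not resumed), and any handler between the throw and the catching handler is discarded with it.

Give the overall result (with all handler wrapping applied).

Answer: [((-1, 0), (2)), ((-1, 0), (5))]

Step-by-step:
choose[2, 5] @ H3
  branch[0] choose=2:
    tell(2) @ H2 ⇒ log+=2
    put(0) @ H0 ⇒ s:=0
    H0 returns (-1, 0)
    H1 returns (-1, 0)
    H2 returns ((-1, 0), (2))
    H3 returns [((-1, 0), (2))]
  branch[1] choose=5:
    tell(5) @ H2 ⇒ log+=5
    put(0) @ H0 ⇒ s:=0
    H0 returns (-1, 0)
    H1 returns (-1, 0)
    H2 returns ((-1, 0), (5))
    H3 returns [((-1, 0), (5))]
= [((-1, 0), (2)), ((-1, 0), (5))]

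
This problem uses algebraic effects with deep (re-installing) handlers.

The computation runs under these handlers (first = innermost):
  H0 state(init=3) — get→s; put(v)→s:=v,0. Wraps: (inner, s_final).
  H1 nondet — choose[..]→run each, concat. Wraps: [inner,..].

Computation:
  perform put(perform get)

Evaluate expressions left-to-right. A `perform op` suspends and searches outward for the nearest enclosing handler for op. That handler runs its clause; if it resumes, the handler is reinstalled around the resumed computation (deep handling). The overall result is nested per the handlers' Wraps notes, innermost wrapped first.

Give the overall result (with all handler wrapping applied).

Evaluation trace:
get @ H0 ⇒ 3
put(3) @ H0 ⇒ s:=3
H0 returns (0, 3)
H1 returns [(0, 3)]
= [(0, 3)]

Answer: [(0, 3)]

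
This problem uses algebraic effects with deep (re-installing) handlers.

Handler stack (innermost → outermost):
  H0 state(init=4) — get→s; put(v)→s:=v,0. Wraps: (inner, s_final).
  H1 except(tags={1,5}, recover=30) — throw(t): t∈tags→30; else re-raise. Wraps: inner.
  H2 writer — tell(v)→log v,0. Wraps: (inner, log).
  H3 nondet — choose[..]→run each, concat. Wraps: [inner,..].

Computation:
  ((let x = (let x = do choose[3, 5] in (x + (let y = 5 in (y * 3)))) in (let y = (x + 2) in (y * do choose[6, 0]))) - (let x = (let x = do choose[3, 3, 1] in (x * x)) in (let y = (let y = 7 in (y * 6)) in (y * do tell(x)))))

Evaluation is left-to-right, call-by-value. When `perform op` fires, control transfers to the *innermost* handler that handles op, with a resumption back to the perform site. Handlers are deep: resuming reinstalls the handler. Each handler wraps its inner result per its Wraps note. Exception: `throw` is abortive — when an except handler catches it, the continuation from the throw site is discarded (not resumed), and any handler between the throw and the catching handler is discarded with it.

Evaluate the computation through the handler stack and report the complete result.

Answer: [((120, 4), (9)), ((120, 4), (9)), ((120, 4), (1)), ((0, 4), (9)), ((0, 4), (9)), ((0, 4), (1)), ((132, 4), (9)), ((132, 4), (9)), ((132, 4), (1)), ((0, 4), (9)), ((0, 4), (9)), ((0, 4), (1))]

Working:
choose[3, 5] @ H3
  branch[0] choose=3:
    choose[6, 0] @ H3
      branch[0] choose=6:
        choose[3, 3, 1] @ H3
          branch[0] choose=3:
            tell(9) @ H2 ⇒ log+=9
            H0 returns (120, 4)
            H1 returns (120, 4)
            H2 returns ((120, 4), (9))
            H3 returns [((120, 4), (9))]
          branch[1] choose=3:
            tell(9) @ H2 ⇒ log+=9
            H0 returns (120, 4)
            H1 returns (120, 4)
            H2 returns ((120, 4), (9))
            H3 returns [((120, 4), (9))]
          branch[2] choose=1:
            tell(1) @ H2 ⇒ log+=1
            H0 returns (120, 4)
            H1 returns (120, 4)
            H2 returns ((120, 4), (1))
            H3 returns [((120, 4), (1))]
      branch[1] choose=0:
        choose[3, 3, 1] @ H3
          branch[0] choose=3:
            tell(9) @ H2 ⇒ log+=9
            H0 returns (0, 4)
            H1 returns (0, 4)
            H2 returns ((0, 4), (9))
            H3 returns [((0, 4), (9))]
          branch[1] choose=3:
            tell(9) @ H2 ⇒ log+=9
            H0 returns (0, 4)
            H1 returns (0, 4)
            H2 returns ((0, 4), (9))
            H3 returns [((0, 4), (9))]
          branch[2] choose=1:
            tell(1) @ H2 ⇒ log+=1
            H0 returns (0, 4)
            H1 returns (0, 4)
            H2 returns ((0, 4), (1))
            H3 returns [((0, 4), (1))]
  branch[1] choose=5:
    choose[6, 0] @ H3
      branch[0] choose=6:
        choose[3, 3, 1] @ H3
          branch[0] choose=3:
            tell(9) @ H2 ⇒ log+=9
            H0 returns (132, 4)
            H1 returns (132, 4)
            H2 returns ((132, 4), (9))
            H3 returns [((132, 4), (9))]
          branch[1] choose=3:
            tell(9) @ H2 ⇒ log+=9
            H0 returns (132, 4)
            H1 returns (132, 4)
            H2 returns ((132, 4), (9))
            H3 returns [((132, 4), (9))]
          branch[2] choose=1:
            tell(1) @ H2 ⇒ log+=1
            H0 returns (132, 4)
            H1 returns (132, 4)
            H2 returns ((132, 4), (1))
            H3 returns [((132, 4), (1))]
      branch[1] choose=0:
        choose[3, 3, 1] @ H3
          branch[0] choose=3:
            tell(9) @ H2 ⇒ log+=9
            H0 returns (0, 4)
            H1 returns (0, 4)
            H2 returns ((0, 4), (9))
            H3 returns [((0, 4), (9))]
          branch[1] choose=3:
            tell(9) @ H2 ⇒ log+=9
            H0 returns (0, 4)
            H1 returns (0, 4)
            H2 returns ((0, 4), (9))
            H3 returns [((0, 4), (9))]
          branch[2] choose=1:
            tell(1) @ H2 ⇒ log+=1
            H0 returns (0, 4)
            H1 returns (0, 4)
            H2 returns ((0, 4), (1))
            H3 returns [((0, 4), (1))]
= [((120, 4), (9)), ((120, 4), (9)), ((120, 4), (1)), ((0, 4), (9)), ((0, 4), (9)), ((0, 4), (1)), ((132, 4), (9)), ((132, 4), (9)), ((132, 4), (1)), ((0, 4), (9)), ((0, 4), (9)), ((0, 4), (1))]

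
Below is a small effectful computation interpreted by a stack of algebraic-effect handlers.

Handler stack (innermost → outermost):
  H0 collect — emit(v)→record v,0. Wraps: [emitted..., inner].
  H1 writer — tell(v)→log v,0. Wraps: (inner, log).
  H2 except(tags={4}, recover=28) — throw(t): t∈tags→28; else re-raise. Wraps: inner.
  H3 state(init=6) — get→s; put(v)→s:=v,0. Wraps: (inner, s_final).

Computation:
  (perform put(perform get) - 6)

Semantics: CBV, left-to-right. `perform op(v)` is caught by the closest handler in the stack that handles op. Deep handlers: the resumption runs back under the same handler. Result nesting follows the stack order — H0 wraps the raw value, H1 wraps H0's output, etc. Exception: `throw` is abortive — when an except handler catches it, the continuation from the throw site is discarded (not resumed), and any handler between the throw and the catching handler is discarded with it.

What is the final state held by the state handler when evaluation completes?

Evaluation trace:
get @ H3 ⇒ 6
put(6) @ H3 ⇒ s:=6
H0 returns [-6]
H1 returns ([-6], ())
H2 returns ([-6], ())
H3 returns (([-6], ()), 6)
= (([-6], ()), 6)

Answer: 6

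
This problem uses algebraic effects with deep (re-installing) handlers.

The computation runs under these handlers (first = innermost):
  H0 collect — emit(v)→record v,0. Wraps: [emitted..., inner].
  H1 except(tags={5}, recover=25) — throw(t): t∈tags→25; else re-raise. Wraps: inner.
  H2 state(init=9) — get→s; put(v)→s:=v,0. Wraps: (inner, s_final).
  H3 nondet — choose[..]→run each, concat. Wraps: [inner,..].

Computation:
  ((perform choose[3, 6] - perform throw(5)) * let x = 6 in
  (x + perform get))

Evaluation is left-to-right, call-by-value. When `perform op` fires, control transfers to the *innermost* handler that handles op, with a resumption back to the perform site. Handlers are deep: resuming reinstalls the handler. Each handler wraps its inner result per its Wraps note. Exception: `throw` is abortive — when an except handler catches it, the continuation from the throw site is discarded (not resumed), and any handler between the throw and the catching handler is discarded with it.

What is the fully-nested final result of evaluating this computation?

Step-by-step:
choose[3, 6] @ H3
  branch[0] choose=3:
    throw(5) @ H1 caught ⇒ 25
    H2 returns (25, 9)
    H3 returns [(25, 9)]
  branch[1] choose=6:
    throw(5) @ H1 caught ⇒ 25
    H2 returns (25, 9)
    H3 returns [(25, 9)]
= [(25, 9), (25, 9)]

Answer: [(25, 9), (25, 9)]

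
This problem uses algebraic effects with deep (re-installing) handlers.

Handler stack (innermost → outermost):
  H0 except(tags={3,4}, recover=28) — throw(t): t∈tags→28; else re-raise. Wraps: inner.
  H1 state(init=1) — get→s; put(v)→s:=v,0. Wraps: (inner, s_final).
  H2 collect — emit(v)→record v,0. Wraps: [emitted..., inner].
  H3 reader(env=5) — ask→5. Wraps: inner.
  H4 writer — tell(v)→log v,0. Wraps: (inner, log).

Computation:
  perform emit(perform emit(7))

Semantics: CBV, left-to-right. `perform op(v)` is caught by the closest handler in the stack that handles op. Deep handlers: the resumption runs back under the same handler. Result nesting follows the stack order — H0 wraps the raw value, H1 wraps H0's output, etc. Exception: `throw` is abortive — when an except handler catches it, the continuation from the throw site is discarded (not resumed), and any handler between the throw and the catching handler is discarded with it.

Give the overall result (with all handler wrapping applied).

Answer: ([7, 0, (0, 1)], ())

Working:
emit(7) @ H2 ⇒ out+=7
emit(0) @ H2 ⇒ out+=0
H0 returns 0
H1 returns (0, 1)
H2 returns [7, 0, (0, 1)]
H3 returns [7, 0, (0, 1)]
H4 returns ([7, 0, (0, 1)], ())
= ([7, 0, (0, 1)], ())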